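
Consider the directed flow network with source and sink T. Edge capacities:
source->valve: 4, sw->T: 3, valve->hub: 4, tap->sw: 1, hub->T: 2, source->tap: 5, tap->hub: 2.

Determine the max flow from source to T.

3

Augment source->valve->hub->T: bottleneck 2. Total 2.
Augment source->tap->sw->T: bottleneck 1. Total 3.
No augmenting path remains in the residual graph.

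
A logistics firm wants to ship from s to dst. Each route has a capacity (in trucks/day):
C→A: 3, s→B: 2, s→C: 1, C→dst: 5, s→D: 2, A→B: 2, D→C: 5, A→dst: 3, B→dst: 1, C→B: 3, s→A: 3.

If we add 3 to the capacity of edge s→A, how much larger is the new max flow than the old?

Original max flow = 7.
Even with extra capacity on s→A, another cut of capacity 7 remains binding.
New max flow = 7. Increase = 0.

0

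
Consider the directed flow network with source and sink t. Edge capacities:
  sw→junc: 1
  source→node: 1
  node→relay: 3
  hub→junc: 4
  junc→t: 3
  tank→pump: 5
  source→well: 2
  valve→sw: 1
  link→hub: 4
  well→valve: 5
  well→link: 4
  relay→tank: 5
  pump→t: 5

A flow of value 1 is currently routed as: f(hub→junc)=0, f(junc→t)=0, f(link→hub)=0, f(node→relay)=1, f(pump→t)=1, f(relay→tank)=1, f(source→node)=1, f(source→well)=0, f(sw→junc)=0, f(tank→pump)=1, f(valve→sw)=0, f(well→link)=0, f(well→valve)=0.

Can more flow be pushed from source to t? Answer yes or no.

Yes

Residual path source→well→link→hub→junc→t has bottleneck 2 > 0.
Pushing 2 along it raises the flow to 3, so the given flow is not maximum.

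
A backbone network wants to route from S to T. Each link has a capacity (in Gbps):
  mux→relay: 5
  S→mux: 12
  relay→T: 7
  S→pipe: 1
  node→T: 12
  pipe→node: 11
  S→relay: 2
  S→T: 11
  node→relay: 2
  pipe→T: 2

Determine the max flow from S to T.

19

Augment S→T: bottleneck 11. Total 11.
Augment S→pipe→T: bottleneck 1. Total 12.
Augment S→relay→T: bottleneck 2. Total 14.
Augment S→mux→relay→T: bottleneck 5. Total 19.
No augmenting path remains in the residual graph.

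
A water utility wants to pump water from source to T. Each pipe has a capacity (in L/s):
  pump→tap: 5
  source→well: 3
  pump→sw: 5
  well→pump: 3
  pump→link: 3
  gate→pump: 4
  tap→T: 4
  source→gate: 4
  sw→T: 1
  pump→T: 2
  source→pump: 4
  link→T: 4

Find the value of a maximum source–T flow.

Augment source→pump→T: bottleneck 2. Total 2.
Augment source→pump→sw→T: bottleneck 1. Total 3.
Augment source→pump→tap→T: bottleneck 1. Total 4.
Augment source→gate→pump→tap→T: bottleneck 3. Total 7.
Augment source→gate→pump→link→T: bottleneck 1. Total 8.
Augment source→well→pump→link→T: bottleneck 2. Total 10.
No augmenting path remains in the residual graph.

10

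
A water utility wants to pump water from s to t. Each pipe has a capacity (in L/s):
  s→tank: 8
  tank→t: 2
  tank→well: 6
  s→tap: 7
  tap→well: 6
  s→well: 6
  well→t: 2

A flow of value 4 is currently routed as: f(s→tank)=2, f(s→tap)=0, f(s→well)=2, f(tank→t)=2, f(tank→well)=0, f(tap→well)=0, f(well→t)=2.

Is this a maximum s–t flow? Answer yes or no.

Residual reachable from s: {s, tank, tap, well}; t is not reachable.
Saturated cut: tank→t, well→t with total capacity 4 = current flow value. Flow is maximum.

Yes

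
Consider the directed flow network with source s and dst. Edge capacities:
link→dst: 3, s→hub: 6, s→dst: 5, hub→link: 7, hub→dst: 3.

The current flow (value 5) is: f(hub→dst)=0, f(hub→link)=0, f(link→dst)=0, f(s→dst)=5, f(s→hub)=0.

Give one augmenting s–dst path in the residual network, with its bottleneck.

s→hub→dst, bottleneck 3

Residual along s→hub→dst: s→hub: 6, hub→dst: 3.
Bottleneck = min = 3.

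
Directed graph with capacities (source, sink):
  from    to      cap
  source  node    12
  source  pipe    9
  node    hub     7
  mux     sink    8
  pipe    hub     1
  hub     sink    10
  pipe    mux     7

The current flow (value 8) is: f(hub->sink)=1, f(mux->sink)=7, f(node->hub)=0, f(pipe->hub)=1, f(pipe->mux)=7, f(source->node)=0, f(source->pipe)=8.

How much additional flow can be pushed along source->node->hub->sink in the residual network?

Residual capacities along the path: source->node: 12, node->hub: 7, hub->sink: 9.
Minimum is 7.

7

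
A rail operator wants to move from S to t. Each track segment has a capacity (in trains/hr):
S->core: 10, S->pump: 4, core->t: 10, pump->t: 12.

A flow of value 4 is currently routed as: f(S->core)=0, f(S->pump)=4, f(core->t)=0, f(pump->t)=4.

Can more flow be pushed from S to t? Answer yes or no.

Residual path S->core->t has bottleneck 10 > 0.
Pushing 10 along it raises the flow to 14, so the given flow is not maximum.

Yes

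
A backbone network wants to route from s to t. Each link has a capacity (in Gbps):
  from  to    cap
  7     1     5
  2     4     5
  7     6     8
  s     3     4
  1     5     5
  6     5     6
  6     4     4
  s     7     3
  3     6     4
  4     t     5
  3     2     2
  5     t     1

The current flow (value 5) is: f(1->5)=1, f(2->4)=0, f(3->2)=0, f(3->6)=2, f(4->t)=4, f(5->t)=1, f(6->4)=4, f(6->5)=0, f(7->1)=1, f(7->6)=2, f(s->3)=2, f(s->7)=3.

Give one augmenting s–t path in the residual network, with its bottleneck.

Residual along s->3->2->4->t: s->3: 2, 3->2: 2, 2->4: 5, 4->t: 1.
Bottleneck = min = 1.

s->3->2->4->t, bottleneck 1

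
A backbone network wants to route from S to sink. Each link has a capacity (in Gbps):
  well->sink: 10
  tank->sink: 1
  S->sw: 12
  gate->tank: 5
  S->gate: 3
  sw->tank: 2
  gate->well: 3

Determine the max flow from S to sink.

Augment S->sw->tank->sink: bottleneck 1. Total 1.
Augment S->gate->well->sink: bottleneck 3. Total 4.
No augmenting path remains in the residual graph.

4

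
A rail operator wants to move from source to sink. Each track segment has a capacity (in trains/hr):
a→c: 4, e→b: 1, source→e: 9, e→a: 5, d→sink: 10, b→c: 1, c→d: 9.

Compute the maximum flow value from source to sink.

Augment source→e→b→c→d→sink: bottleneck 1. Total 1.
Augment source→e→a→c→d→sink: bottleneck 4. Total 5.
No augmenting path remains in the residual graph.

5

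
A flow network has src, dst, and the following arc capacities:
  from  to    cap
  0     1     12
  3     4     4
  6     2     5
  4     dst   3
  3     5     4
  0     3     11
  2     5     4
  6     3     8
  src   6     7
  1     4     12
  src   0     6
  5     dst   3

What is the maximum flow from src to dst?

6

Augment src→0→1→4→dst: bottleneck 3. Total 3.
Augment src→0→3→5→dst: bottleneck 3. Total 6.
No augmenting path remains in the residual graph.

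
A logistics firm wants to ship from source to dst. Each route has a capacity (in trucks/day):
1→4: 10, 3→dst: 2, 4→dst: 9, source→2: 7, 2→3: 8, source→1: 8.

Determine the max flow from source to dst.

Augment source→1→4→dst: bottleneck 8. Total 8.
Augment source→2→3→dst: bottleneck 2. Total 10.
No augmenting path remains in the residual graph.

10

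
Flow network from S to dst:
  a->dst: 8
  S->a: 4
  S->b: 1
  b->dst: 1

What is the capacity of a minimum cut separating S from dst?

Max flow = 5 (via 2 augmenting paths).
In the residual at optimum, the set reachable from S is {S}.
Cut edges: S->a (cap 4), S->b (cap 1). Sum = 5.

5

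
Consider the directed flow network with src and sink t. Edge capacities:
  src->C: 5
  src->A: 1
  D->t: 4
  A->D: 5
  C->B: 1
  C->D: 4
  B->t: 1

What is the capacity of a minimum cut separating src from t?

5

Max flow = 5 (via 3 augmenting paths).
In the residual at optimum, the set reachable from src is {A, C, D, src}.
Cut edges: C->B (cap 1), D->t (cap 4). Sum = 5.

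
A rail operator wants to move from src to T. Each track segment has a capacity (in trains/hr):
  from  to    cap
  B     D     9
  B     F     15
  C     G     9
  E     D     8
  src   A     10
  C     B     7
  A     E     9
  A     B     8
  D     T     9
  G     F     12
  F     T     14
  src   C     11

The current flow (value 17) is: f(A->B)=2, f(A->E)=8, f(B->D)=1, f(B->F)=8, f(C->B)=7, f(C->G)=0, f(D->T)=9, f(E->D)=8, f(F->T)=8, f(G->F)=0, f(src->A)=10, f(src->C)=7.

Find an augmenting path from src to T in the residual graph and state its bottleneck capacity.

Residual along src->C->G->F->T: src->C: 4, C->G: 9, G->F: 12, F->T: 6.
Bottleneck = min = 4.

src->C->G->F->T, bottleneck 4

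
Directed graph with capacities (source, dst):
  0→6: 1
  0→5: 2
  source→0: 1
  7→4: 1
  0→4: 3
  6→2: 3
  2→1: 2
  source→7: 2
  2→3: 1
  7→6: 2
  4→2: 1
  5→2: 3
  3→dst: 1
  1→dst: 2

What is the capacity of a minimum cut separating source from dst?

3

Max flow = 3 (via 3 augmenting paths).
In the residual at optimum, the set reachable from source is {source}.
Cut edges: source→0 (cap 1), source→7 (cap 2). Sum = 3.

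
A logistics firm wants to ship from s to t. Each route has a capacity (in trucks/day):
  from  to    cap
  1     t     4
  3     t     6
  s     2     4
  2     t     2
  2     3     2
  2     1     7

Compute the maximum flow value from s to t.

4

Augment s→2→t: bottleneck 2. Total 2.
Augment s→2→3→t: bottleneck 2. Total 4.
No augmenting path remains in the residual graph.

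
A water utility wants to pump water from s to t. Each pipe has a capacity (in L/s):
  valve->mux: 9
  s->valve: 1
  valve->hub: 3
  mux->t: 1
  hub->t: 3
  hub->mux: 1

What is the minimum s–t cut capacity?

1

Max flow = 1 (via 1 augmenting path).
In the residual at optimum, the set reachable from s is {s}.
Cut edges: s->valve (cap 1). Sum = 1.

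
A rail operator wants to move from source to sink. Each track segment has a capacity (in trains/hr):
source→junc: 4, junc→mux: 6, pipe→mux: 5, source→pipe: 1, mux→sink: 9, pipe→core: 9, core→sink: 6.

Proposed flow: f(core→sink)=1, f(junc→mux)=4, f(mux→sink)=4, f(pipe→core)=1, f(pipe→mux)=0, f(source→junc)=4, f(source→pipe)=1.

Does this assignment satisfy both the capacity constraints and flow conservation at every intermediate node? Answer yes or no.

Yes

Every edge has 0 ≤ f(e) ≤ cap(e).
At each intermediate node, inflow equals outflow.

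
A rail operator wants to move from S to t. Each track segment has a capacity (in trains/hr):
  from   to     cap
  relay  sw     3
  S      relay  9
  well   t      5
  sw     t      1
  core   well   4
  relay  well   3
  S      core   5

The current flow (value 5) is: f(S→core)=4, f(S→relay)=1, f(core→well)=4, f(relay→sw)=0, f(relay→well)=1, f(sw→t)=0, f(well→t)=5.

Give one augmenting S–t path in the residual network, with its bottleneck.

Residual along S→relay→sw→t: S→relay: 8, relay→sw: 3, sw→t: 1.
Bottleneck = min = 1.

S→relay→sw→t, bottleneck 1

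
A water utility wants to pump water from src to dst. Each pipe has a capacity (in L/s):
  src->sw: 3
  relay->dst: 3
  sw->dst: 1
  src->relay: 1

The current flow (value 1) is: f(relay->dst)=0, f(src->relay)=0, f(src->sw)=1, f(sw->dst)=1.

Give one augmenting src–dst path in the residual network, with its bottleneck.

Residual along src->relay->dst: src->relay: 1, relay->dst: 3.
Bottleneck = min = 1.

src->relay->dst, bottleneck 1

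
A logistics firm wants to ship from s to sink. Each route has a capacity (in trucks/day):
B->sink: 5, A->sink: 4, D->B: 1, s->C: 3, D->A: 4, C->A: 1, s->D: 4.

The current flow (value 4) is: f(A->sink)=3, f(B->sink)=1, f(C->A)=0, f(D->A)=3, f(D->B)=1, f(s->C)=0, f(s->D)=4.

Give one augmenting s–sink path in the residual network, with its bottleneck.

s->C->A->sink, bottleneck 1

Residual along s->C->A->sink: s->C: 3, C->A: 1, A->sink: 1.
Bottleneck = min = 1.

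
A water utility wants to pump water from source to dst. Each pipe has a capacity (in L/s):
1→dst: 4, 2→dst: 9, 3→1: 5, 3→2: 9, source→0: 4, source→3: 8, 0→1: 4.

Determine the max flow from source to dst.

Augment source→3→2→dst: bottleneck 8. Total 8.
Augment source→0→1→dst: bottleneck 4. Total 12.
No augmenting path remains in the residual graph.

12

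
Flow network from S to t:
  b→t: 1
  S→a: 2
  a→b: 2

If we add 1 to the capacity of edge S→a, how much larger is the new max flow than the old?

0

Original max flow = 1.
Edge S→a does not cross the min cut (source side {S, a, b}), so extra capacity there cannot help.
New max flow = 1. Increase = 0.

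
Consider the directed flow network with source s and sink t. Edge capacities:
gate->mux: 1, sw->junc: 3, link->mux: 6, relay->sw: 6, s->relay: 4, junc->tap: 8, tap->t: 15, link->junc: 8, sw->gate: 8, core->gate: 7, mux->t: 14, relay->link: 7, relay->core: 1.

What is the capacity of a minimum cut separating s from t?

Max flow = 4 (via 1 augmenting path).
In the residual at optimum, the set reachable from s is {s}.
Cut edges: s->relay (cap 4). Sum = 4.

4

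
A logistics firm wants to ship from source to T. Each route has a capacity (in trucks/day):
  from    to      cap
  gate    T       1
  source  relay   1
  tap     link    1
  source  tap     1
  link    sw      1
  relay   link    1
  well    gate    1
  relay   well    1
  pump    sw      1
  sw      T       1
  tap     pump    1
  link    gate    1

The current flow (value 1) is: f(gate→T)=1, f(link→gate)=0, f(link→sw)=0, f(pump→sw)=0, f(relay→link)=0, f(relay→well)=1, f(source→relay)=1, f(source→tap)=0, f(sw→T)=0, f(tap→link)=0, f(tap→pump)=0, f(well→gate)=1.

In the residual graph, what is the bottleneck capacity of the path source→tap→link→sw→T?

Residual capacities along the path: source→tap: 1, tap→link: 1, link→sw: 1, sw→T: 1.
Minimum is 1.

1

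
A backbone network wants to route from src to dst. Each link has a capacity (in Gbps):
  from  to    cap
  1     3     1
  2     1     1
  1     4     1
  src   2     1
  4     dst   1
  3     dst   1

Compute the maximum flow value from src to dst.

Augment src->2->1->4->dst: bottleneck 1. Total 1.
No augmenting path remains in the residual graph.

1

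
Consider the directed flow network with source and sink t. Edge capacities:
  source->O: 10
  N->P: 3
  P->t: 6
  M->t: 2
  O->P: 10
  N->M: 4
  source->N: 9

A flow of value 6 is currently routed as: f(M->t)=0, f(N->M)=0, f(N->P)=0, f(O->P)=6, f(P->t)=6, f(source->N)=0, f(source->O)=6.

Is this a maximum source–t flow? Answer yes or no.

Residual path source->N->M->t has bottleneck 2 > 0.
Pushing 2 along it raises the flow to 8, so the given flow is not maximum.

No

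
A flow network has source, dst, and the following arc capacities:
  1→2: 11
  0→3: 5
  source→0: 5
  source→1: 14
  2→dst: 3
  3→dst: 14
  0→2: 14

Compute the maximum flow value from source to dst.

8

Augment source→1→2→dst: bottleneck 3. Total 3.
Augment source→0→3→dst: bottleneck 5. Total 8.
No augmenting path remains in the residual graph.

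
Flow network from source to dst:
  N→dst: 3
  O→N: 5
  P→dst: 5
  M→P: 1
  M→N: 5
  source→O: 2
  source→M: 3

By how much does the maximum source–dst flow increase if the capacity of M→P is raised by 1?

1

Original max flow = 4.
After raising cap(M→P), augmenting paths through that edge carry 1 more unit.
New max flow = 5. Increase = 1.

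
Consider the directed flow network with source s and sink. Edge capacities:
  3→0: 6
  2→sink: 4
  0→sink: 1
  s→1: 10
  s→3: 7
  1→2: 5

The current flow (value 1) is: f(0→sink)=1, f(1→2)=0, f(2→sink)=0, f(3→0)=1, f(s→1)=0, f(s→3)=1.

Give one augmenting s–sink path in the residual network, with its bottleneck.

s→1→2→sink, bottleneck 4

Residual along s→1→2→sink: s→1: 10, 1→2: 5, 2→sink: 4.
Bottleneck = min = 4.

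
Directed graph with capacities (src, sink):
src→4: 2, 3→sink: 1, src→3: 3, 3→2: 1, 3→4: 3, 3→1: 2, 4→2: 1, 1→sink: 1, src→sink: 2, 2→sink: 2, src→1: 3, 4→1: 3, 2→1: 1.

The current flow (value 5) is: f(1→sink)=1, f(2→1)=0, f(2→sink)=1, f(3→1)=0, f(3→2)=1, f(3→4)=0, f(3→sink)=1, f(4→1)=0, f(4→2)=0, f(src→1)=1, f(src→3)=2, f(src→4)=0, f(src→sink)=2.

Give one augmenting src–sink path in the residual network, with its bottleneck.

src→4→2→sink, bottleneck 1

Residual along src→4→2→sink: src→4: 2, 4→2: 1, 2→sink: 1.
Bottleneck = min = 1.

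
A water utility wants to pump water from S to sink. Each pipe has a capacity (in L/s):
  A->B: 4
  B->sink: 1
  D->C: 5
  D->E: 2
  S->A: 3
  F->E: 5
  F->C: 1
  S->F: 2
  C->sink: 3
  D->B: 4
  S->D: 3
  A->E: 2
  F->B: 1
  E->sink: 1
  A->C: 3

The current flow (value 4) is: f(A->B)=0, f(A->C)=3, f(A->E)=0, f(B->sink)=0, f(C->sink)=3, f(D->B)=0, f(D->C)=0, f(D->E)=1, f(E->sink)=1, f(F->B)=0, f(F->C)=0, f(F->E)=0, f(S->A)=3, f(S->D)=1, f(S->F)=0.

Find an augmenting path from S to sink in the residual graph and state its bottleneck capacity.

Residual along S->D->B->sink: S->D: 2, D->B: 4, B->sink: 1.
Bottleneck = min = 1.

S->D->B->sink, bottleneck 1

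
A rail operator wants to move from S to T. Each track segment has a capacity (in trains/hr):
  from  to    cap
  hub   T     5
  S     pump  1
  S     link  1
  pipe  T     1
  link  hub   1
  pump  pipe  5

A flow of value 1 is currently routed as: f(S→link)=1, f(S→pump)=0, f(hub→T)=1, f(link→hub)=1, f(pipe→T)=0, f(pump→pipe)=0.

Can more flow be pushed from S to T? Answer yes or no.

Residual path S→pump→pipe→T has bottleneck 1 > 0.
Pushing 1 along it raises the flow to 2, so the given flow is not maximum.

Yes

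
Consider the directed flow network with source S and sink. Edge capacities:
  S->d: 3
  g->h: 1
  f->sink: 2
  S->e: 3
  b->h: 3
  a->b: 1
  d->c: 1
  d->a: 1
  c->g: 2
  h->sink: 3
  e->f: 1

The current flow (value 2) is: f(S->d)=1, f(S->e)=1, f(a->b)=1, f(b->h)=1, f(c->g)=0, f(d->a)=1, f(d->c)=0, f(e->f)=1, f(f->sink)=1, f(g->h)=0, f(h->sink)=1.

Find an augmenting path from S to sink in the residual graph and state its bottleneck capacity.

S->d->c->g->h->sink, bottleneck 1

Residual along S->d->c->g->h->sink: S->d: 2, d->c: 1, c->g: 2, g->h: 1, h->sink: 2.
Bottleneck = min = 1.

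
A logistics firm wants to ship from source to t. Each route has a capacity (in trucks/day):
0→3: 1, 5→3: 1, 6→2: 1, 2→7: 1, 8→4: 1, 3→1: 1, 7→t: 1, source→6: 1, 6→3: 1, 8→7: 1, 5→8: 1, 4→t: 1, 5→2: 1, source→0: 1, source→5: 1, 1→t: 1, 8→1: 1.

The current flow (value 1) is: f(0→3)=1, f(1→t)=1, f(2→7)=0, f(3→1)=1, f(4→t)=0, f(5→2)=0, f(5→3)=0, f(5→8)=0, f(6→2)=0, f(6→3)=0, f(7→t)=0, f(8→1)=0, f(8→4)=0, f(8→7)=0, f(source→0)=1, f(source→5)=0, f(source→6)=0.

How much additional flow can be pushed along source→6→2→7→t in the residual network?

1

Residual capacities along the path: source→6: 1, 6→2: 1, 2→7: 1, 7→t: 1.
Minimum is 1.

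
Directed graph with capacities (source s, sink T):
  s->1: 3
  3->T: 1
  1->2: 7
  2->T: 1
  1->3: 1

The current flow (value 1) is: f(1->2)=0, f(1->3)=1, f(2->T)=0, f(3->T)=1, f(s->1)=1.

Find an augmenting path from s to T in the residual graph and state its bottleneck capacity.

Residual along s->1->2->T: s->1: 2, 1->2: 7, 2->T: 1.
Bottleneck = min = 1.

s->1->2->T, bottleneck 1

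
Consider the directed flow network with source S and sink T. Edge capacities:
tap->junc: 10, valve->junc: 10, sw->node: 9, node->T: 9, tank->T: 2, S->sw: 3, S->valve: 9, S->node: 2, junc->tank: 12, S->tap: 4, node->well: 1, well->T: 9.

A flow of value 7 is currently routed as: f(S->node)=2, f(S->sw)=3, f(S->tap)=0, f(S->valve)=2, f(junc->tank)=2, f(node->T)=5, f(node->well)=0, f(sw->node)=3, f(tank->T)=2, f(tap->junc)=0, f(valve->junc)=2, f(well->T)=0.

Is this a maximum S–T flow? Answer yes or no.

Yes

Residual reachable from S: {S, junc, tank, tap, valve}; T is not reachable.
Saturated cut: S->sw, S->node, tank->T with total capacity 7 = current flow value. Flow is maximum.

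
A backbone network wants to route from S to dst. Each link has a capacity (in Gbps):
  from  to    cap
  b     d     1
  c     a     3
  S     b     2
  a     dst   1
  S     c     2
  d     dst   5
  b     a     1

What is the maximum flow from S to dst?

2

Augment S->b->d->dst: bottleneck 1. Total 1.
Augment S->b->a->dst: bottleneck 1. Total 2.
No augmenting path remains in the residual graph.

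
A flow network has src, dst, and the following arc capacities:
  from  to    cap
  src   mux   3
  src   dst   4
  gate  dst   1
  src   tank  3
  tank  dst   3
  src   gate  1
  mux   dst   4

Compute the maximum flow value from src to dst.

Augment src→dst: bottleneck 4. Total 4.
Augment src→gate→dst: bottleneck 1. Total 5.
Augment src→mux→dst: bottleneck 3. Total 8.
Augment src→tank→dst: bottleneck 3. Total 11.
No augmenting path remains in the residual graph.

11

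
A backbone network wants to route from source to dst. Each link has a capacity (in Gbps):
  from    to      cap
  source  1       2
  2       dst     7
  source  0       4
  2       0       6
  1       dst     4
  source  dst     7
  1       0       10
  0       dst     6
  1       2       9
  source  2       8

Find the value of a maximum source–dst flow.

Augment source->dst: bottleneck 7. Total 7.
Augment source->1->dst: bottleneck 2. Total 9.
Augment source->2->dst: bottleneck 7. Total 16.
Augment source->0->dst: bottleneck 4. Total 20.
Augment source->2->0->dst: bottleneck 1. Total 21.
No augmenting path remains in the residual graph.

21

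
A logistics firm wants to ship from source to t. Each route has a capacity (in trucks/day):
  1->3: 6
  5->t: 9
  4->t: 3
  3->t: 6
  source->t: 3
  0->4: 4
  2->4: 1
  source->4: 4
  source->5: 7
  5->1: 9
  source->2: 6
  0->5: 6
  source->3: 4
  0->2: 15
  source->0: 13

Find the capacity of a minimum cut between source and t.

21

Max flow = 21 (via 6 augmenting paths).
In the residual at optimum, the set reachable from source is {0, 1, 2, 3, 4, 5, source}.
Cut edges: source->t (cap 3), 5->t (cap 9), 3->t (cap 6), 4->t (cap 3). Sum = 21.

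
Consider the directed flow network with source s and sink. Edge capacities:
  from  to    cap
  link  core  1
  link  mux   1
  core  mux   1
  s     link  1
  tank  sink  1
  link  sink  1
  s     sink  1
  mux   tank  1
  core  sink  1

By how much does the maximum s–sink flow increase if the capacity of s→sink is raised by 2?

2

Original max flow = 2.
After raising cap(s→sink), augmenting paths through that edge carry 2 more units.
New max flow = 4. Increase = 2.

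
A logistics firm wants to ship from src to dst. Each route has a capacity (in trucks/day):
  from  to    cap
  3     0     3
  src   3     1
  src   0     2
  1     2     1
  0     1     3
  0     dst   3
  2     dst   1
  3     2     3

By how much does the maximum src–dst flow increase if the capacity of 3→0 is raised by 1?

Original max flow = 3.
Edge 3→0 does not cross the min cut (source side {src}), so extra capacity there cannot help.
New max flow = 3. Increase = 0.

0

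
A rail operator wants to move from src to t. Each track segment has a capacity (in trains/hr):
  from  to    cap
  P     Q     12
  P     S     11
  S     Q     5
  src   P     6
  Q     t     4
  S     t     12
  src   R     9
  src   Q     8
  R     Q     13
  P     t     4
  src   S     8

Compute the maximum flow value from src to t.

Augment src->P->t: bottleneck 4. Total 4.
Augment src->S->t: bottleneck 8. Total 12.
Augment src->Q->t: bottleneck 4. Total 16.
Augment src->P->S->t: bottleneck 2. Total 18.
No augmenting path remains in the residual graph.

18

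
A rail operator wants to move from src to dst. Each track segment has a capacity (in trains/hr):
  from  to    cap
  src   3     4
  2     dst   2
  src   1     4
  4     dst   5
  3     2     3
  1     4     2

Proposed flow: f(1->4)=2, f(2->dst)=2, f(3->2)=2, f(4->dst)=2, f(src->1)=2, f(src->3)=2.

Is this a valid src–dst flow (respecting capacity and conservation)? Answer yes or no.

Yes

Every edge has 0 ≤ f(e) ≤ cap(e).
At each intermediate node, inflow equals outflow.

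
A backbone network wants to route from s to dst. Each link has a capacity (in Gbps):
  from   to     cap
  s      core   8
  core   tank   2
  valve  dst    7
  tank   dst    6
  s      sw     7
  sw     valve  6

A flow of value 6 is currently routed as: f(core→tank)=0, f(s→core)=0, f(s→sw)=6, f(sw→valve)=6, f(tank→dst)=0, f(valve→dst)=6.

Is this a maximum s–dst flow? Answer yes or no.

Residual path s→core→tank→dst has bottleneck 2 > 0.
Pushing 2 along it raises the flow to 8, so the given flow is not maximum.

No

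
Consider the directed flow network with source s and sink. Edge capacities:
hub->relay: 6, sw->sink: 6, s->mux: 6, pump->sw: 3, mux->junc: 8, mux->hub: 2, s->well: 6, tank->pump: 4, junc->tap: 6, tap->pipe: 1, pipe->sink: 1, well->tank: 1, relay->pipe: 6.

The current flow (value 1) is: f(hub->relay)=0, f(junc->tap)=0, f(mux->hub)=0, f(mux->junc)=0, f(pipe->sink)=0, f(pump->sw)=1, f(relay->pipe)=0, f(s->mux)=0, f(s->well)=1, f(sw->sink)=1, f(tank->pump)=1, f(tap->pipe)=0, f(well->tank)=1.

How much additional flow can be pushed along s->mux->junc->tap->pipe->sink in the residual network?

1

Residual capacities along the path: s->mux: 6, mux->junc: 8, junc->tap: 6, tap->pipe: 1, pipe->sink: 1.
Minimum is 1.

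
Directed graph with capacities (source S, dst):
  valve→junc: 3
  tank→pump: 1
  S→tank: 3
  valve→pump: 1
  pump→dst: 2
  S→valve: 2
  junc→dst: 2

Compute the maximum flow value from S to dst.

Augment S→tank→pump→dst: bottleneck 1. Total 1.
Augment S→valve→pump→dst: bottleneck 1. Total 2.
Augment S→valve→junc→dst: bottleneck 1. Total 3.
No augmenting path remains in the residual graph.

3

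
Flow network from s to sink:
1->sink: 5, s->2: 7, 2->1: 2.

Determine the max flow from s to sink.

2

Augment s->2->1->sink: bottleneck 2. Total 2.
No augmenting path remains in the residual graph.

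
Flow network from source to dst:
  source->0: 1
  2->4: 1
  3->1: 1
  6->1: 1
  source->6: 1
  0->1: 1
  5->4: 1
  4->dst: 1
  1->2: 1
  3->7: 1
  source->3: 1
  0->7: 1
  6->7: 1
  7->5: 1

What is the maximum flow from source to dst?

Augment source->6->1->2->4->dst: bottleneck 1. Total 1.
No augmenting path remains in the residual graph.

1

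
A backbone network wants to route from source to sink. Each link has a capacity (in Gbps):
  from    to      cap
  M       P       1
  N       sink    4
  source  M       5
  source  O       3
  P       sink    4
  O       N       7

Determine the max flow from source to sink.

4

Augment source→M→P→sink: bottleneck 1. Total 1.
Augment source→O→N→sink: bottleneck 3. Total 4.
No augmenting path remains in the residual graph.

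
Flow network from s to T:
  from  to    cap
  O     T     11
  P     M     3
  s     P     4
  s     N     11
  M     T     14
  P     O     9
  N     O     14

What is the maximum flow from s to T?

Augment s→P→M→T: bottleneck 3. Total 3.
Augment s→P→O→T: bottleneck 1. Total 4.
Augment s→N→O→T: bottleneck 10. Total 14.
No augmenting path remains in the residual graph.

14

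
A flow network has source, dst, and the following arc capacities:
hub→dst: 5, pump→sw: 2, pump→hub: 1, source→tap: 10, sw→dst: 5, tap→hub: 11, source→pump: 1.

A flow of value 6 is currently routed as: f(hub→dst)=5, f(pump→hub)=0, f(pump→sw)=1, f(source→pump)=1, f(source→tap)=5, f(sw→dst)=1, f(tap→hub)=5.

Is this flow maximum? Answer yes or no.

Yes

Residual reachable from source: {hub, source, tap}; dst is not reachable.
Saturated cut: source→pump, hub→dst with total capacity 6 = current flow value. Flow is maximum.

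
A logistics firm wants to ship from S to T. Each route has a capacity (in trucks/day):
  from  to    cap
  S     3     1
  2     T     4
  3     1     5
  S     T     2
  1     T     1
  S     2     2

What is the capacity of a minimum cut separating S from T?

5

Max flow = 5 (via 3 augmenting paths).
In the residual at optimum, the set reachable from S is {S}.
Cut edges: S->3 (cap 1), S->2 (cap 2), S->T (cap 2). Sum = 5.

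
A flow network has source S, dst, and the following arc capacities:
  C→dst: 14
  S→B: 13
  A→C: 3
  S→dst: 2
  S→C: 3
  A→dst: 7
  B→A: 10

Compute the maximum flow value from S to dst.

15

Augment S→dst: bottleneck 2. Total 2.
Augment S→C→dst: bottleneck 3. Total 5.
Augment S→B→A→dst: bottleneck 7. Total 12.
Augment S→B→A→C→dst: bottleneck 3. Total 15.
No augmenting path remains in the residual graph.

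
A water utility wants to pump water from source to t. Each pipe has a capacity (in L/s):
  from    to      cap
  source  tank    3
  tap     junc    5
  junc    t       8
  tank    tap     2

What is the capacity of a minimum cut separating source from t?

Max flow = 2 (via 1 augmenting path).
In the residual at optimum, the set reachable from source is {source, tank}.
Cut edges: tank->tap (cap 2). Sum = 2.

2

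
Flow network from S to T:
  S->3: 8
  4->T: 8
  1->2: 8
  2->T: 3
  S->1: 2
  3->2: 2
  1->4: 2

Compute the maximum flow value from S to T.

Augment S->3->2->T: bottleneck 2. Total 2.
Augment S->1->2->T: bottleneck 1. Total 3.
Augment S->1->4->T: bottleneck 1. Total 4.
No augmenting path remains in the residual graph.

4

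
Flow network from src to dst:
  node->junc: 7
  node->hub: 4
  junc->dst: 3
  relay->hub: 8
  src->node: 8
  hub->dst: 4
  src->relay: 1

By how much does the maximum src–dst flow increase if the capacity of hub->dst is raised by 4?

1

Original max flow = 7.
After raising cap(hub->dst), augmenting paths through that edge carry 1 more unit.
New max flow = 8. Increase = 1.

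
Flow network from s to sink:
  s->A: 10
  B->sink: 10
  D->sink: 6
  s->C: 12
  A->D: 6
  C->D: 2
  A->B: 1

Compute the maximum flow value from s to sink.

Augment s->C->D->sink: bottleneck 2. Total 2.
Augment s->A->D->sink: bottleneck 4. Total 6.
Augment s->A->B->sink: bottleneck 1. Total 7.
No augmenting path remains in the residual graph.

7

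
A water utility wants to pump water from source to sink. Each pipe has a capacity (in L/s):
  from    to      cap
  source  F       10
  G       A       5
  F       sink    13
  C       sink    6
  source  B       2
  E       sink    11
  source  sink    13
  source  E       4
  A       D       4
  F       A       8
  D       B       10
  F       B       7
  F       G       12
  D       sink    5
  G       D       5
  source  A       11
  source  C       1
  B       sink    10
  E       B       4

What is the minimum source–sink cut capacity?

34

Max flow = 34 (via 6 augmenting paths).
In the residual at optimum, the set reachable from source is {A, source}.
Cut edges: source→F (cap 10), source→E (cap 4), source→B (cap 2), source→C (cap 1), source→sink (cap 13), A→D (cap 4). Sum = 34.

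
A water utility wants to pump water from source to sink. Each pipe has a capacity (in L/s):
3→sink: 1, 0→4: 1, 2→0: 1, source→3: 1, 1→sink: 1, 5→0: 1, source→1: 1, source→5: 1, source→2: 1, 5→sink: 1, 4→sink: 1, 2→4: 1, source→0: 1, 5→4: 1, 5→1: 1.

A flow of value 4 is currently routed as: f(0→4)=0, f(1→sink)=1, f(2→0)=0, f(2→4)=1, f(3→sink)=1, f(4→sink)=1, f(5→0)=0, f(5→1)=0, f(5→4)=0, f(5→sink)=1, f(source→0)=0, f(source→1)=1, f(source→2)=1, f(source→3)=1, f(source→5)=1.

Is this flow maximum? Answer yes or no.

Yes

Residual reachable from source: {0, 2, 4, source}; sink is not reachable.
Saturated cut: source→5, source→3, source→1, 4→sink with total capacity 4 = current flow value. Flow is maximum.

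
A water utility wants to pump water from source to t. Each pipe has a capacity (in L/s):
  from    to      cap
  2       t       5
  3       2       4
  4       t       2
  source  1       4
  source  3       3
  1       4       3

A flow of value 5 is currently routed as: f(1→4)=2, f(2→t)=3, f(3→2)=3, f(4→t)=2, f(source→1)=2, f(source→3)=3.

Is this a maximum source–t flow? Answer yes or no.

Residual reachable from source: {1, 4, source}; t is not reachable.
Saturated cut: source→3, 4→t with total capacity 5 = current flow value. Flow is maximum.

Yes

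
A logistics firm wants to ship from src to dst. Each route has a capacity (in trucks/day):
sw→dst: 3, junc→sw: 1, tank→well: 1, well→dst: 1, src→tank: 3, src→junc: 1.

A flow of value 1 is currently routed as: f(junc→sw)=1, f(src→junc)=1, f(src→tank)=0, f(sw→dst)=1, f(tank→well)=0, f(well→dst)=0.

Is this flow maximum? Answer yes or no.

No

Residual path src→tank→well→dst has bottleneck 1 > 0.
Pushing 1 along it raises the flow to 2, so the given flow is not maximum.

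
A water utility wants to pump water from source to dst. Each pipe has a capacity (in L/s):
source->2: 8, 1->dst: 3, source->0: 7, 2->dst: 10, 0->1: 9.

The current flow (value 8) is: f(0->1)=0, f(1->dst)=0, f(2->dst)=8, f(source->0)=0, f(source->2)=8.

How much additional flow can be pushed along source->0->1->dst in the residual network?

Residual capacities along the path: source->0: 7, 0->1: 9, 1->dst: 3.
Minimum is 3.

3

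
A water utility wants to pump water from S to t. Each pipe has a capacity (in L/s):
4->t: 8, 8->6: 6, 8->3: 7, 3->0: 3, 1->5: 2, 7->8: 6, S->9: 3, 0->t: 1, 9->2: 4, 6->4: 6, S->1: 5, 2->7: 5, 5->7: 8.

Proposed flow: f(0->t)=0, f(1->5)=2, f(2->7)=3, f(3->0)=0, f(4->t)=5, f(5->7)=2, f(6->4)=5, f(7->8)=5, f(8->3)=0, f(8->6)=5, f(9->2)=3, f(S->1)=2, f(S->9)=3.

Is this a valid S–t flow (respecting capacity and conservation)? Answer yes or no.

Yes

Every edge has 0 ≤ f(e) ≤ cap(e).
At each intermediate node, inflow equals outflow.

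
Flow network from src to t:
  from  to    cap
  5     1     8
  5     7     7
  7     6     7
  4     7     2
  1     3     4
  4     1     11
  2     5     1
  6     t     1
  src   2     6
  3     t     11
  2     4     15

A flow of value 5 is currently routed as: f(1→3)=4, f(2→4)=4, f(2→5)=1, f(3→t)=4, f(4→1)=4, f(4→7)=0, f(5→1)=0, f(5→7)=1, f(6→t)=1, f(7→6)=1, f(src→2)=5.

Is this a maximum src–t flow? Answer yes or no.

Yes

Residual reachable from src: {1, 2, 4, 5, 6, 7, src}; t is not reachable.
Saturated cut: 1→3, 6→t with total capacity 5 = current flow value. Flow is maximum.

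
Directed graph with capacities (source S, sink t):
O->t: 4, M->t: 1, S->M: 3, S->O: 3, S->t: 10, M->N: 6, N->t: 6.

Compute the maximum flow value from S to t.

Augment S->t: bottleneck 10. Total 10.
Augment S->O->t: bottleneck 3. Total 13.
Augment S->M->t: bottleneck 1. Total 14.
Augment S->M->N->t: bottleneck 2. Total 16.
No augmenting path remains in the residual graph.

16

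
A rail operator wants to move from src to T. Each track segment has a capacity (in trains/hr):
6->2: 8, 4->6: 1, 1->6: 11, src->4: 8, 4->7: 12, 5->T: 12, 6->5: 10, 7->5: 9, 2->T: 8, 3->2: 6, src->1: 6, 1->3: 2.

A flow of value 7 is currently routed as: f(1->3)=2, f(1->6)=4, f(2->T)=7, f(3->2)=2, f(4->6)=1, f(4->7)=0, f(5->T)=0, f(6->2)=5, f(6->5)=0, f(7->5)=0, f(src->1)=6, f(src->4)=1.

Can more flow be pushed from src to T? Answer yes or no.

Residual path src->4->7->5->T has bottleneck 7 > 0.
Pushing 7 along it raises the flow to 14, so the given flow is not maximum.

Yes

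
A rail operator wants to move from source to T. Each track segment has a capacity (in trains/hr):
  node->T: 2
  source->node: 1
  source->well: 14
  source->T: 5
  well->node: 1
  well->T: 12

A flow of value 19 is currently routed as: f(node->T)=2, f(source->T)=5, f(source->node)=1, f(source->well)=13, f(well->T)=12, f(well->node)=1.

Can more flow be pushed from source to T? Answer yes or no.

No

Residual reachable from source: {source, well}; T is not reachable.
Saturated cut: source->node, source->T, well->node, well->T with total capacity 19 = current flow value. Flow is maximum.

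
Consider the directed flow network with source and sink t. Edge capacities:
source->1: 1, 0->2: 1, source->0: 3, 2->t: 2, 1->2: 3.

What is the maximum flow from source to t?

Augment source->1->2->t: bottleneck 1. Total 1.
Augment source->0->2->t: bottleneck 1. Total 2.
No augmenting path remains in the residual graph.

2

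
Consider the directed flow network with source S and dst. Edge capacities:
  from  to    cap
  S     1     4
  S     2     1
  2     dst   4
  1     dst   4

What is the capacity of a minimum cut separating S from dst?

5

Max flow = 5 (via 2 augmenting paths).
In the residual at optimum, the set reachable from S is {S}.
Cut edges: S→2 (cap 1), S→1 (cap 4). Sum = 5.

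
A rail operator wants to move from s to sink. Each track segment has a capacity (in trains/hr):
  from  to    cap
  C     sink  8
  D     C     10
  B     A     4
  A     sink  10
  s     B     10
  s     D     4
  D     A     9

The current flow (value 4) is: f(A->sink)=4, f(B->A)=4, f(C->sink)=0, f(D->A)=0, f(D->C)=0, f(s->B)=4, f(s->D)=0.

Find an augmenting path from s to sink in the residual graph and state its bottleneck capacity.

s->D->A->sink, bottleneck 4

Residual along s->D->A->sink: s->D: 4, D->A: 9, A->sink: 6.
Bottleneck = min = 4.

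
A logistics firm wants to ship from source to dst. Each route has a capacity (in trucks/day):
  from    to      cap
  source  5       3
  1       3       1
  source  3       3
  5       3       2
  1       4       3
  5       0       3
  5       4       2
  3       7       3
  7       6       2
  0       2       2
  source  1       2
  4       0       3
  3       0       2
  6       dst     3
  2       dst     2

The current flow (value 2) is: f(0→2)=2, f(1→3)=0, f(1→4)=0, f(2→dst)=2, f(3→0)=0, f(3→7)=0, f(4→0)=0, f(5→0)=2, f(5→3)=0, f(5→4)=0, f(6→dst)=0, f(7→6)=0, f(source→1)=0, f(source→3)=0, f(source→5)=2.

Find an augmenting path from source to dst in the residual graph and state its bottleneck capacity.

source→3→7→6→dst, bottleneck 2

Residual along source→3→7→6→dst: source→3: 3, 3→7: 3, 7→6: 2, 6→dst: 3.
Bottleneck = min = 2.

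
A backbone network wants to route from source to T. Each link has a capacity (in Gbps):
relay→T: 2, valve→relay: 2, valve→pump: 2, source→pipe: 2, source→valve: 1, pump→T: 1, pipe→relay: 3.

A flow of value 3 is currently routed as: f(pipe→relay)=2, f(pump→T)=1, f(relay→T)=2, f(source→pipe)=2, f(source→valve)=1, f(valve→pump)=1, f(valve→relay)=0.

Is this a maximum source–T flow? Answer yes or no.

Yes

Residual reachable from source: {source}; T is not reachable.
Saturated cut: source→pipe, source→valve with total capacity 3 = current flow value. Flow is maximum.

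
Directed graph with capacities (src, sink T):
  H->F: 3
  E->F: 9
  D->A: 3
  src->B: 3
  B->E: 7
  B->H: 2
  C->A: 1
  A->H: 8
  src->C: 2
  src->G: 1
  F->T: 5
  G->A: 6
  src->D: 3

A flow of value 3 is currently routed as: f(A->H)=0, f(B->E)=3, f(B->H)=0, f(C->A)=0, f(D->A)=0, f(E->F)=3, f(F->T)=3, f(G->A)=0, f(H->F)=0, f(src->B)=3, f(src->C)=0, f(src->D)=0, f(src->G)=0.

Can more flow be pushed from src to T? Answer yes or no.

Yes

Residual path src->G->A->H->F->T has bottleneck 1 > 0.
Pushing 1 along it raises the flow to 4, so the given flow is not maximum.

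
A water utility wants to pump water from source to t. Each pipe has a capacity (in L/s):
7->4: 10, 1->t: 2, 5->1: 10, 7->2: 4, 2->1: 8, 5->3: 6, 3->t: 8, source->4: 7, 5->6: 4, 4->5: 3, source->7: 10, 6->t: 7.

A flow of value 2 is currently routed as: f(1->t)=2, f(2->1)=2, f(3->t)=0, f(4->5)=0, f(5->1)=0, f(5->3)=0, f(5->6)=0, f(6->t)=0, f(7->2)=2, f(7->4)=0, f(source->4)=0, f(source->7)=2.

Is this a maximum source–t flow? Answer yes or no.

No

Residual path source->4->5->3->t has bottleneck 3 > 0.
Pushing 3 along it raises the flow to 5, so the given flow is not maximum.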